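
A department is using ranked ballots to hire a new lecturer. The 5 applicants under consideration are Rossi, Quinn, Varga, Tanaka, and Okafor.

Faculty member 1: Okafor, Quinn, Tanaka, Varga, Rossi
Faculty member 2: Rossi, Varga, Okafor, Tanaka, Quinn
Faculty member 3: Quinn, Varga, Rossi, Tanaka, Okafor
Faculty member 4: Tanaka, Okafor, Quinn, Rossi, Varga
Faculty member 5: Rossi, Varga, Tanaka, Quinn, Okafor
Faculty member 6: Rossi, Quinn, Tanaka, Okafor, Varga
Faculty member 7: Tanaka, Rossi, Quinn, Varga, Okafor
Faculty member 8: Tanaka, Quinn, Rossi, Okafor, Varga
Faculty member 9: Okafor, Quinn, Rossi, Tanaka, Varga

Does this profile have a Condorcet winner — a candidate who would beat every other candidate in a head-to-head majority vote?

Head-to-head results (9 voters total):
Rossi vs Quinn: Quinn wins 5–4.
Rossi vs Varga: Rossi wins 7–2.
Rossi vs Tanaka: Rossi wins 5–4.
Rossi vs Okafor: Rossi wins 6–3.
Quinn vs Varga: Quinn wins 7–2.
Quinn vs Tanaka: Tanaka wins 5–4.
Quinn vs Okafor: Quinn wins 5–4.
Varga vs Tanaka: Tanaka wins 6–3.
Varga vs Okafor: Okafor wins 5–4.
Tanaka vs Okafor: Tanaka wins 6–3.
No candidate beats all others: Rossi beats Tanaka beats Quinn beats Rossi, a majority cycle.

No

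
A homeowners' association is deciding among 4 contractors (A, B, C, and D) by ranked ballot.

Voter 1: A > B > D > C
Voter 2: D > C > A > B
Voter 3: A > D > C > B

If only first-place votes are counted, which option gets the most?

First-place vote totals:
  A: 2
  B: 0
  C: 0
  D: 1
A has the most first-place votes.

A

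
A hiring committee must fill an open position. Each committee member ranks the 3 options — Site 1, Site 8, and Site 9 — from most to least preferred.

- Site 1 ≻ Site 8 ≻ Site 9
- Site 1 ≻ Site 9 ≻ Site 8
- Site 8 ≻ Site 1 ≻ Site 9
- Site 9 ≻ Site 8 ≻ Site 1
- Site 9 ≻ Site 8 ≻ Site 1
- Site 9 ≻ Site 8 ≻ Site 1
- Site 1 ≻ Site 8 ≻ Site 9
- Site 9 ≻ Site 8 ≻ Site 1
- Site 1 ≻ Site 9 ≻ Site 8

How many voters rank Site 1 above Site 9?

5

Ballots ranking Site 1 above Site 9: 5.
Ballots ranking Site 9 above Site 1: 4.
So 5 of 9 voters prefer Site 1 to Site 9.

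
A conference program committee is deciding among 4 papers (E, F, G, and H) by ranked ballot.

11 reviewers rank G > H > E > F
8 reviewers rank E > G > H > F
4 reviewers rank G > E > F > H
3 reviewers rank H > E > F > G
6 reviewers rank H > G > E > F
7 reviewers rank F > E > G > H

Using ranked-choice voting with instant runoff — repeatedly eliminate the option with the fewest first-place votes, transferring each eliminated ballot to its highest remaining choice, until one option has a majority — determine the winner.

Round 1: G 15, H 9, E 8, F 7. F has the fewest and is eliminated.
Round 2: E 15, G 15, H 9. H has the fewest and is eliminated.
Round 3: G 21, E 18. G has a majority.

G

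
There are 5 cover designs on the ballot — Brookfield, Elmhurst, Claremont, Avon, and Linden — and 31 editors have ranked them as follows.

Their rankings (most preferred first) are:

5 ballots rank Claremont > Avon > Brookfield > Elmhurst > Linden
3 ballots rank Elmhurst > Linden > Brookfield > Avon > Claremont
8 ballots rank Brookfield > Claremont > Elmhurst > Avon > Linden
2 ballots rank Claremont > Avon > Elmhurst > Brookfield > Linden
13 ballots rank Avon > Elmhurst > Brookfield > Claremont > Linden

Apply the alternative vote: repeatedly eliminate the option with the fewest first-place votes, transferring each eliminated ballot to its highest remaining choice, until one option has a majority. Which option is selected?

Round 1: Avon 13, Brookfield 8, Claremont 7, Elmhurst 3, Linden 0. Linden has the fewest and is eliminated.
Round 2: Avon 13, Brookfield 8, Claremont 7, Elmhurst 3. Elmhurst has the fewest and is eliminated.
Round 3: Avon 13, Brookfield 11, Claremont 7. Claremont has the fewest and is eliminated.
Round 4: Avon 20, Brookfield 11. Avon has a majority.

Avon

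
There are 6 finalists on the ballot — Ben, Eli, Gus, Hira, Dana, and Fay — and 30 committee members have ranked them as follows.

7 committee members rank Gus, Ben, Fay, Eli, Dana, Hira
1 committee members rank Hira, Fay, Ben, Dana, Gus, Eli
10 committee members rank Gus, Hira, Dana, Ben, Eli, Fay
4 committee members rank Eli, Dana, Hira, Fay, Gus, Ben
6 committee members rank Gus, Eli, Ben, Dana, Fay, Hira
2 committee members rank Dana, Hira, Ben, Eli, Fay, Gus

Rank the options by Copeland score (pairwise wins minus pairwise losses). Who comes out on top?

Pairwise results:
  Ben vs Eli: Ben wins 20–10.
  Ben vs Gus: Gus wins 27–3.
  Ben vs Hira: Hira wins 17–13.
  Ben vs Dana: Dana wins 16–14.
  Ben vs Fay: Ben wins 25–5.
  Eli vs Gus: Gus wins 24–6.
  Eli vs Hira: Eli wins 17–13.
  Eli vs Dana: Eli wins 17–13.
  Eli vs Fay: Eli wins 22–8.
  Gus vs Hira: Gus wins 23–7.
  Gus vs Dana: Gus wins 23–7.
  Gus vs Fay: Gus wins 23–7.
  Hira vs Dana: Dana wins 19–11.
  Hira vs Fay: Hira wins 17–13.
  Dana vs Fay: Dana wins 22–8.
Copeland scores (wins − losses):
  Ben: 2 − 3 = -1
  Eli: 3 − 2 = 1
  Gus: 5 − 0 = 5
  Hira: 2 − 3 = -1
  Dana: 3 − 2 = 1
  Fay: 0 − 5 = -5
Gus has the best Copeland score.

Gus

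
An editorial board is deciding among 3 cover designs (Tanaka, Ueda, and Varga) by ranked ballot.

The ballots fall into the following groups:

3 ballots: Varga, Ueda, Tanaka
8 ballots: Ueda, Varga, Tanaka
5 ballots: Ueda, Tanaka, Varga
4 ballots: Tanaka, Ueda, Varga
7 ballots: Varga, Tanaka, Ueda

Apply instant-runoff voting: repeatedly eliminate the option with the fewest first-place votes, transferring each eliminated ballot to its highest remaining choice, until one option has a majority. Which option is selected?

Round 1: Ueda 13, Varga 10, Tanaka 4. Tanaka has the fewest and is eliminated.
Round 2: Ueda 17, Varga 10. Ueda has a majority.

Ueda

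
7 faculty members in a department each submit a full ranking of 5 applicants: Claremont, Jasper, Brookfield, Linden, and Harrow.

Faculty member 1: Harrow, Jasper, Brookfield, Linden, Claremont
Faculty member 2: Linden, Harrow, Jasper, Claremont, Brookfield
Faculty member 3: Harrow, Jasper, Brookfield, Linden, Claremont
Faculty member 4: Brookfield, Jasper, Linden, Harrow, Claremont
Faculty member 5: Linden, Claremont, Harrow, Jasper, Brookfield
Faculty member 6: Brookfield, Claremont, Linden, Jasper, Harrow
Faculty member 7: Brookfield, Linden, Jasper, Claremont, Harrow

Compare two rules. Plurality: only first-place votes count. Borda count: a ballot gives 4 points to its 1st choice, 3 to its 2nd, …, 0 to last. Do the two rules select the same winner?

Plurality first-place counts: Claremont 0, Jasper 0, Brookfield 3, Linden 2, Harrow 2 → Brookfield.
Borda totals: Claremont 8, Jasper 15, Brookfield 16, Linden 17, Harrow 14 → Linden.
The two rules disagree: plurality picks Brookfield, Borda picks Linden.

No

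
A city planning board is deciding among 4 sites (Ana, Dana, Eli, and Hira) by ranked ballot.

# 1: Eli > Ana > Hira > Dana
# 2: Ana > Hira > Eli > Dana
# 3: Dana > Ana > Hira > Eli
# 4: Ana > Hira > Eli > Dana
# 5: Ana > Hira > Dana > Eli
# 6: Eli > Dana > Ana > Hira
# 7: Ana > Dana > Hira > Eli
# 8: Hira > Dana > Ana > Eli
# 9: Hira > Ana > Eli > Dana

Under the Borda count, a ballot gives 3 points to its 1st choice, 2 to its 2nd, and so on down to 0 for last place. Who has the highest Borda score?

Ana

Borda scores:
  Ana: 2 + 3 + 2 + 3 + 3 + 1 + 3 + 1 + 2 = 20
  Dana: 0 + 0 + 3 + 0 + 1 + 2 + 2 + 2 + 0 = 10
  Eli: 3 + 1 + 0 + 1 + 0 + 3 + 0 + 0 + 1 = 9
  Hira: 1 + 2 + 1 + 2 + 2 + 0 + 1 + 3 + 3 = 15
Ana has the highest total.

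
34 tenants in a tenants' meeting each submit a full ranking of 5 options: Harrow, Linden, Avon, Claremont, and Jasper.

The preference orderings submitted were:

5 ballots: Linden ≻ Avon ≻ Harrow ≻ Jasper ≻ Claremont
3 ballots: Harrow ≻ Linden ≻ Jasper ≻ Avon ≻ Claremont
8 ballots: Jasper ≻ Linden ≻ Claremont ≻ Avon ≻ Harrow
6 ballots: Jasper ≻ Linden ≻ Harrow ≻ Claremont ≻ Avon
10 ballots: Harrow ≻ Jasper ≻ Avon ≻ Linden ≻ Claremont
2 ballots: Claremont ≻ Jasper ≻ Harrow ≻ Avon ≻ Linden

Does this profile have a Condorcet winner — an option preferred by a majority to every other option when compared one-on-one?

No

Head-to-head results (34 voters total):
Harrow vs Linden: Linden wins 19–15.
Harrow vs Avon: Harrow wins 21–13.
Harrow vs Claremont: Harrow wins 24–10.
Harrow vs Jasper: Harrow wins 18–16.
Linden vs Avon: Linden wins 22–12.
Linden vs Claremont: Linden wins 32–2.
Linden vs Jasper: Jasper wins 26–8.
Avon vs Claremont: Avon wins 18–16.
Avon vs Jasper: Jasper wins 29–5.
Claremont vs Jasper: Jasper wins 32–2.
No candidate beats all others: Harrow beats Jasper beats Linden beats Harrow, a majority cycle.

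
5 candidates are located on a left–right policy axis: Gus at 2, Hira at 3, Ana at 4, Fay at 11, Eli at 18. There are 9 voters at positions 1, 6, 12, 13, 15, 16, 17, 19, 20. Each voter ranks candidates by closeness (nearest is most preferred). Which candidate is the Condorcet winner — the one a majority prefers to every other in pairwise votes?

Eli

With single-peaked preferences on a line, the Condorcet winner is the candidate closest to the median voter.
The median voter (position 15) is closest to Eli at 18.
Check: Eli vs Ana — voters closer to Eli: 7 of 9.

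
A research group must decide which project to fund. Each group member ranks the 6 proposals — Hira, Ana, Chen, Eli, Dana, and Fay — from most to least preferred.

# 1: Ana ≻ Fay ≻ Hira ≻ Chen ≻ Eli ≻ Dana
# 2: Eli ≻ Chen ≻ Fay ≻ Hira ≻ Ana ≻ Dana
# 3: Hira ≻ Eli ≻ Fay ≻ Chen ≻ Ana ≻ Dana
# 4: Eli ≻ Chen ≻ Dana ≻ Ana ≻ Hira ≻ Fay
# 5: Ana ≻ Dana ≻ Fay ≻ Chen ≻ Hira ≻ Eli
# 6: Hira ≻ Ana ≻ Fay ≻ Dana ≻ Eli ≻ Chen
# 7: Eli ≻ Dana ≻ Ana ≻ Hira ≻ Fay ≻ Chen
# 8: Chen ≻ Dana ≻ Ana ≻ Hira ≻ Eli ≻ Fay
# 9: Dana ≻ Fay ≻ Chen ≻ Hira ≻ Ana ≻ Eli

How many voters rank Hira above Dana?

Ballots ranking Hira above Dana: 4.
Ballots ranking Dana above Hira: 5.
So 4 of 9 voters prefer Hira to Dana.

4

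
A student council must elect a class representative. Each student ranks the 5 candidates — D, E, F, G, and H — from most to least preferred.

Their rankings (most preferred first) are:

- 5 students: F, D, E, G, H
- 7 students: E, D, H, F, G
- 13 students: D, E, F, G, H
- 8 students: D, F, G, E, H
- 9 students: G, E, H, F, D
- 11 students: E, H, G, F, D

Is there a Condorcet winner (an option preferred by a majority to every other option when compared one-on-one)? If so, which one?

E

Head-to-head results (53 voters total):
D vs E: E wins 27–26.
D vs F: D wins 28–25.
D vs G: D wins 33–20.
D vs H: D wins 33–20.
E vs F: E wins 40–13.
E vs G: E wins 36–17.
E vs H: E wins 53–0.
F vs G: F wins 33–20.
F vs H: H wins 27–26.
G vs H: G wins 35–18.
E beats each rival — D (27–26), F (40–13), G (36–17), H (53–0) — so E is the Condorcet winner.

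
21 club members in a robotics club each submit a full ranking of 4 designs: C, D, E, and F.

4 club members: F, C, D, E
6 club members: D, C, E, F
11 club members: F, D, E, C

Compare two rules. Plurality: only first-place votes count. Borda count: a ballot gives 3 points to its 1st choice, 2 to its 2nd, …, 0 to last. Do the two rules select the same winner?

Plurality first-place counts: C 0, D 6, E 0, F 15 → F.
Borda totals: C 20, D 44, E 17, F 45 → F.
The two rules agree on F.

Yes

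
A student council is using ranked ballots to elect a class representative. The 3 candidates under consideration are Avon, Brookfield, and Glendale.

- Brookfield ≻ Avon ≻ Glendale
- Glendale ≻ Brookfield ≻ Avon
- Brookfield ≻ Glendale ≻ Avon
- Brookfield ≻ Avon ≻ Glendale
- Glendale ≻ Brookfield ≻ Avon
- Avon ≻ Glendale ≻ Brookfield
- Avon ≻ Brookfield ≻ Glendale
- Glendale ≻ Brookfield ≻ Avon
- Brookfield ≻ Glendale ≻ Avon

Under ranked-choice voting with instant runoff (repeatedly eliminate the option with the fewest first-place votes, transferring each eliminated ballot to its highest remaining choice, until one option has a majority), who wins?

Brookfield

Round 1: Brookfield 4, Glendale 3, Avon 2. Avon has the fewest and is eliminated.
Round 2: Brookfield 5, Glendale 4. Brookfield has a majority.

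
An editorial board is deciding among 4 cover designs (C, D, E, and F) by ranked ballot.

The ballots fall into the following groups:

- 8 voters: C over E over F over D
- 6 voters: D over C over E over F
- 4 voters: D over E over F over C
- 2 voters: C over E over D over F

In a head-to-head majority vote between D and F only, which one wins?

Ballots ranking D above F: 6+4+2 = 12.
Ballots ranking F above D: 8.
D wins the head-to-head, 12–8.

D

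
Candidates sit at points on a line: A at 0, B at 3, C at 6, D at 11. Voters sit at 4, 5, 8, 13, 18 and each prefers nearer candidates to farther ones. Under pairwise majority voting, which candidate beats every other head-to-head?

With single-peaked preferences on a line, the Condorcet winner is the candidate closest to the median voter.
The median voter (position 8) is closest to C at 6.
Check: C vs D — voters closer to C: 3 of 5.

C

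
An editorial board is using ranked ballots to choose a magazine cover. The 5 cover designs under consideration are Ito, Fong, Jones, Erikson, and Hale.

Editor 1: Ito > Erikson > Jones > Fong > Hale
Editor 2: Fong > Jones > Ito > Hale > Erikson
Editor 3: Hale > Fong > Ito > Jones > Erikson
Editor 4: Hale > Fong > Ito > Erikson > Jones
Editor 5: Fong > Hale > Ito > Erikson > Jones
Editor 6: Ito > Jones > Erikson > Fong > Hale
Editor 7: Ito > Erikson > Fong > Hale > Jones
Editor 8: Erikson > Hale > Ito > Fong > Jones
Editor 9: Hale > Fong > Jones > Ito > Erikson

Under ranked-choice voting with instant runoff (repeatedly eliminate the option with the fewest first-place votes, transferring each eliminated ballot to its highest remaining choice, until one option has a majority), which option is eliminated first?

Jones

Round 1: Ito 3, Hale 3, Fong 2, Erikson 1, Jones 0. Jones has the fewest and is eliminated.
Round 2: Ito 3, Hale 3, Fong 2, Erikson 1. Erikson has the fewest and is eliminated.
Round 3: Hale 4, Ito 3, Fong 2. Fong has the fewest and is eliminated.
Round 4: Hale 5, Ito 4. Hale has a majority.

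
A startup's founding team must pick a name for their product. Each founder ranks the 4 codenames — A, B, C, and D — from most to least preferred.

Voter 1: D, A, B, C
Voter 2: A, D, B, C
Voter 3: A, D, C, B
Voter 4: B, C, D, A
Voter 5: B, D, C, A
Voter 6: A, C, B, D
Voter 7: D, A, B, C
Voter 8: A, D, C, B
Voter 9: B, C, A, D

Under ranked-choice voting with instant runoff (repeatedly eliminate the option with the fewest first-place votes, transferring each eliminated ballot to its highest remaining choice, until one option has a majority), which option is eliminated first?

C

Round 1: A 4, B 3, D 2, C 0. C has the fewest and is eliminated.
Round 2: A 4, B 3, D 2. D has the fewest and is eliminated.
Round 3: A 6, B 3. A has a majority.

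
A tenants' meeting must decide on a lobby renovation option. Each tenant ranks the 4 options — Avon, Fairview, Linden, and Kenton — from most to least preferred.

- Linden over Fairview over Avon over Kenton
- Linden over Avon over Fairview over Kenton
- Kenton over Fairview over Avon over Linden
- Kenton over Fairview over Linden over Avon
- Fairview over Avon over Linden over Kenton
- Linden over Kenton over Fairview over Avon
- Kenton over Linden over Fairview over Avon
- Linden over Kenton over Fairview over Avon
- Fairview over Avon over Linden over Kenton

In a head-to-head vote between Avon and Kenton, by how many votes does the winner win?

1

Ballots ranking Avon above Kenton: 4.
Ballots ranking Kenton above Avon: 5.
Kenton wins 5–4, a margin of 1.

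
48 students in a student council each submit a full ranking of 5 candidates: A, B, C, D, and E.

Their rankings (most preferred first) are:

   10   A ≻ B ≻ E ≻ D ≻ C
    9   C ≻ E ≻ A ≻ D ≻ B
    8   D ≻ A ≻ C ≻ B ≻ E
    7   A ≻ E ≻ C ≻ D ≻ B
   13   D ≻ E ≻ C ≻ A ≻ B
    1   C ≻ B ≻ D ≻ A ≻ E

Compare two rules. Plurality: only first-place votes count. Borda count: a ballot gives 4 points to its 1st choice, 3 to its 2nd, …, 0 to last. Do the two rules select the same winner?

Plurality first-place counts: A 17, B 0, C 10, D 21, E 0 → D.
Borda totals: A 124, B 41, C 96, D 112, E 107 → A.
The two rules disagree: plurality picks D, Borda picks A.

No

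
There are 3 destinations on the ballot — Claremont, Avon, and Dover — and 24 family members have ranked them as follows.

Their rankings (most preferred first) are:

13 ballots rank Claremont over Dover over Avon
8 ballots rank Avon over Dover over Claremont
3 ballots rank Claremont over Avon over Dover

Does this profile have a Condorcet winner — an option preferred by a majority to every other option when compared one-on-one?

Yes

Head-to-head results (24 voters total):
Claremont vs Avon: Claremont wins 16–8.
Claremont vs Dover: Claremont wins 16–8.
Avon vs Dover: Dover wins 13–11.
Claremont beats each rival — Avon (16–8), Dover (16–8) — so Claremont is the Condorcet winner.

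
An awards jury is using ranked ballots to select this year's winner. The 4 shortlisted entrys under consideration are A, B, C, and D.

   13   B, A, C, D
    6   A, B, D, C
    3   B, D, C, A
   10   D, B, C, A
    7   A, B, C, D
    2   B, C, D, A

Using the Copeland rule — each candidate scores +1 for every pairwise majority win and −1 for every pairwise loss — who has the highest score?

B

Pairwise results:
  A vs B: B wins 28–13.
  A vs C: A wins 26–15.
  A vs D: A wins 26–15.
  B vs C: B wins 41–0.
  B vs D: B wins 31–10.
  C vs D: C wins 22–19.
Copeland scores (wins − losses):
  A: 2 − 1 = 1
  B: 3 − 0 = 3
  C: 1 − 2 = -1
  D: 0 − 3 = -3
B has the best Copeland score.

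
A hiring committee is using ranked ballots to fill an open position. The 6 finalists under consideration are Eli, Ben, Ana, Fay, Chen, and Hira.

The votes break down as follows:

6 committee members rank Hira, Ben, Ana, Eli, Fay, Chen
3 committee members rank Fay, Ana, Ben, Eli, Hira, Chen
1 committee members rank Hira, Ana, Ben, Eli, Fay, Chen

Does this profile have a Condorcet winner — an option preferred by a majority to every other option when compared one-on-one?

Yes

Head-to-head results (10 voters total):
Eli vs Ben: Ben wins 10–0.
Eli vs Ana: Ana wins 10–0.
Eli vs Fay: Eli wins 7–3.
Eli vs Chen: Eli wins 10–0.
Eli vs Hira: Hira wins 7–3.
Ben vs Ana: Ben wins 6–4.
Ben vs Fay: Ben wins 7–3.
Ben vs Chen: Ben wins 10–0.
Ben vs Hira: Hira wins 7–3.
Ana vs Fay: Ana wins 7–3.
Ana vs Chen: Ana wins 10–0.
Ana vs Hira: Hira wins 7–3.
Fay vs Chen: Fay wins 10–0.
Fay vs Hira: Hira wins 7–3.
Chen vs Hira: Hira wins 10–0.
Hira beats each rival — Eli (7–3), Ben (7–3), Ana (7–3), Fay (7–3), Chen (10–0) — so Hira is the Condorcet winner.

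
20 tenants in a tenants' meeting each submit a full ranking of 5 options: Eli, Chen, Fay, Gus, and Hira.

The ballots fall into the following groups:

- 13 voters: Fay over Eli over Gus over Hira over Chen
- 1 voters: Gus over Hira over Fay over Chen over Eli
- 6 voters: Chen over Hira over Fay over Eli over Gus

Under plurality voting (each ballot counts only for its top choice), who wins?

Fay

First-place vote totals:
  Eli: 0
  Chen: 6
  Fay: 13
  Gus: 1
  Hira: 0
Fay has the most first-place votes.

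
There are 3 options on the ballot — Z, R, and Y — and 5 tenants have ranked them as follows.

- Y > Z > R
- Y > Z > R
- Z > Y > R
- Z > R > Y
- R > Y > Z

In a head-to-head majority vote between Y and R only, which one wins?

Y

Ballots ranking Y above R: 3.
Ballots ranking R above Y: 2.
Y wins the head-to-head, 3–2.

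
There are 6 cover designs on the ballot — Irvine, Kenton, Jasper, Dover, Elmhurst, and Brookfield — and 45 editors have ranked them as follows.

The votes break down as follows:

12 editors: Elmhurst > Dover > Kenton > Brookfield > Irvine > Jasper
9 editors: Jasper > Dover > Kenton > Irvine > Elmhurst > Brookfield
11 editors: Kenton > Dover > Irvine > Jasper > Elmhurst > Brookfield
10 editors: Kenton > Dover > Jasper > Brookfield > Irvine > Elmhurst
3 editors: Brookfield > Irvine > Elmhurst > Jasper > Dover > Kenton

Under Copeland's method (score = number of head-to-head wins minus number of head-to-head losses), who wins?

Dover

Pairwise results:
  Irvine vs Kenton: Kenton wins 42–3.
  Irvine vs Jasper: Irvine wins 26–19.
  Irvine vs Dover: Dover wins 42–3.
  Irvine vs Elmhurst: Irvine wins 33–12.
  Irvine vs Brookfield: Brookfield wins 25–20.
  Kenton vs Jasper: Kenton wins 33–12.
  Kenton vs Dover: Dover wins 24–21.
  Kenton vs Elmhurst: Kenton wins 30–15.
  Kenton vs Brookfield: Kenton wins 42–3.
  Jasper vs Dover: Dover wins 33–12.
  Jasper vs Elmhurst: Jasper wins 30–15.
  Jasper vs Brookfield: Jasper wins 30–15.
  Dover vs Elmhurst: Dover wins 30–15.
  Dover vs Brookfield: Dover wins 42–3.
  Elmhurst vs Brookfield: Elmhurst wins 32–13.
Copeland scores (wins − losses):
  Irvine: 2 − 3 = -1
  Kenton: 4 − 1 = 3
  Jasper: 2 − 3 = -1
  Dover: 5 − 0 = 5
  Elmhurst: 1 − 4 = -3
  Brookfield: 1 − 4 = -3
Dover has the best Copeland score.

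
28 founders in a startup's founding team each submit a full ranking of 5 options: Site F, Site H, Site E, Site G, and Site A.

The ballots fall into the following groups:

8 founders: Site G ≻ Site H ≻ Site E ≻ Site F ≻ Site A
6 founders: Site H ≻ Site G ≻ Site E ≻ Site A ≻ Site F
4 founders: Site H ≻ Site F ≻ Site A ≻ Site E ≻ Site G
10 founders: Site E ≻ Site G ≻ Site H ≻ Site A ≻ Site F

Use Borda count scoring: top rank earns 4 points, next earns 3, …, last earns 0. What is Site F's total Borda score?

20

Borda scores:
  Site F: 8·1 + 6·0 + 4·3 + 10·0 = 20
  Site H: 8·3 + 6·4 + 4·4 + 10·2 = 84
  Site E: 8·2 + 6·2 + 4·1 + 10·4 = 72
  Site G: 8·4 + 6·3 + 4·0 + 10·3 = 80
  Site A: 8·0 + 6·1 + 4·2 + 10·1 = 24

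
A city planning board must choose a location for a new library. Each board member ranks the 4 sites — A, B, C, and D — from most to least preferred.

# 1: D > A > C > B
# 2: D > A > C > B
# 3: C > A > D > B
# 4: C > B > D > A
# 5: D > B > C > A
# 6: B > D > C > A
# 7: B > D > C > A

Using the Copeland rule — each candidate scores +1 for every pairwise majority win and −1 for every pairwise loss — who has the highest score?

Pairwise results:
  A vs B: B wins 4–3.
  A vs C: C wins 5–2.
  A vs D: D wins 6–1.
  B vs C: C wins 4–3.
  B vs D: D wins 4–3.
  C vs D: D wins 5–2.
Copeland scores (wins − losses):
  A: 0 − 3 = -3
  B: 1 − 2 = -1
  C: 2 − 1 = 1
  D: 3 − 0 = 3
D has the best Copeland score.

D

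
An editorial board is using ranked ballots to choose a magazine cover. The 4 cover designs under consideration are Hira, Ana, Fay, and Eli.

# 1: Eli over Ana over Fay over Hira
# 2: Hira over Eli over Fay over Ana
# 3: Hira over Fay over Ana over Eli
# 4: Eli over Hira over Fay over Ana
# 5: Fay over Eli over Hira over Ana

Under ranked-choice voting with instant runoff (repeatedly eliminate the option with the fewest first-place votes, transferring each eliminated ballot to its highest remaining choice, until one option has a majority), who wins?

Eli

Round 1: Hira 2, Eli 2, Fay 1, Ana 0. Ana has the fewest and is eliminated.
Round 2: Hira 2, Eli 2, Fay 1. Fay has the fewest and is eliminated.
Round 3: Eli 3, Hira 2. Eli has a majority.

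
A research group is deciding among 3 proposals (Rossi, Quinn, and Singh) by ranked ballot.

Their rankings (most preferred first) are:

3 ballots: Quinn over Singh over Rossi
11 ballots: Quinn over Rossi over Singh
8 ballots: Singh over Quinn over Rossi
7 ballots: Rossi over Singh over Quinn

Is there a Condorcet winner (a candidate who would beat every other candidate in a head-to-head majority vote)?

No

Head-to-head results (29 voters total):
Rossi vs Quinn: Quinn wins 22–7.
Rossi vs Singh: Rossi wins 18–11.
Quinn vs Singh: Singh wins 15–14.
No candidate beats all others: Rossi beats Singh beats Quinn beats Rossi, a majority cycle.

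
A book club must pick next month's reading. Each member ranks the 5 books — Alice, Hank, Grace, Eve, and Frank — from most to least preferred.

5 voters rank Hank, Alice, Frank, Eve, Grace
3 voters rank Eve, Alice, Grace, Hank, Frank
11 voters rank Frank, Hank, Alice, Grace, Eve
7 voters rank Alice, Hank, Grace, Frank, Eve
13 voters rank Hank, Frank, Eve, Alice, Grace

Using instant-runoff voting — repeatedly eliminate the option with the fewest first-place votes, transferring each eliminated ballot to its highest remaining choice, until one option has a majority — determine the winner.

Hank

Round 1: Hank 18, Frank 11, Alice 7, Eve 3, Grace 0. Grace has the fewest and is eliminated.
Round 2: Hank 18, Frank 11, Alice 7, Eve 3. Eve has the fewest and is eliminated.
Round 3: Hank 18, Frank 11, Alice 10. Alice has the fewest and is eliminated.
Round 4: Hank 28, Frank 11. Hank has a majority.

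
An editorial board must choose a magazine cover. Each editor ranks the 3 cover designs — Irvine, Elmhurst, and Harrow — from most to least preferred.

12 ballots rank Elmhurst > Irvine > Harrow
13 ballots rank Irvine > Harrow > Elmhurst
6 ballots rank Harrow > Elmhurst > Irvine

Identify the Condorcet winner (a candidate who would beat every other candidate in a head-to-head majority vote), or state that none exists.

No Condorcet winner

Head-to-head results (31 voters total):
Irvine vs Elmhurst: Elmhurst wins 18–13.
Irvine vs Harrow: Irvine wins 25–6.
Elmhurst vs Harrow: Harrow wins 19–12.
No candidate beats all others: Irvine beats Harrow beats Elmhurst beats Irvine, a majority cycle.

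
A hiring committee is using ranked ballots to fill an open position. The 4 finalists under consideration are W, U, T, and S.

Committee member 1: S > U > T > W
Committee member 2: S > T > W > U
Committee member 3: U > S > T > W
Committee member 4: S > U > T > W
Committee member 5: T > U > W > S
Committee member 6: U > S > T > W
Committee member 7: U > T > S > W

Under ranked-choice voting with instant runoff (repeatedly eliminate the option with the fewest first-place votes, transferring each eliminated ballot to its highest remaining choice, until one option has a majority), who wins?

U

Round 1: U 3, S 3, T 1, W 0. W has the fewest and is eliminated.
Round 2: U 3, S 3, T 1. T has the fewest and is eliminated.
Round 3: U 4, S 3. U has a majority.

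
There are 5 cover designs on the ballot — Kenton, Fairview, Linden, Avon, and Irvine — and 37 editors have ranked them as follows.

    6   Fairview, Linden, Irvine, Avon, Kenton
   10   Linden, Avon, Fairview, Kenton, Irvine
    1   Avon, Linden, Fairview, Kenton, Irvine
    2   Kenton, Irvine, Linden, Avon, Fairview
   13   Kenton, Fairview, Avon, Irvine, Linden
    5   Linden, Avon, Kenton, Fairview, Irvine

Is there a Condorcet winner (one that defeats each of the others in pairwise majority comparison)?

No

Head-to-head results (37 voters total):
Kenton vs Fairview: Kenton wins 20–17.
Kenton vs Linden: Linden wins 22–15.
Kenton vs Avon: Avon wins 22–15.
Kenton vs Irvine: Kenton wins 31–6.
Fairview vs Linden: Fairview wins 19–18.
Fairview vs Avon: Fairview wins 19–18.
Fairview vs Irvine: Fairview wins 35–2.
Linden vs Avon: Linden wins 23–14.
Linden vs Irvine: Linden wins 22–15.
Avon vs Irvine: Avon wins 29–8.
No candidate beats all others: Kenton beats Fairview beats Linden beats Kenton, a majority cycle.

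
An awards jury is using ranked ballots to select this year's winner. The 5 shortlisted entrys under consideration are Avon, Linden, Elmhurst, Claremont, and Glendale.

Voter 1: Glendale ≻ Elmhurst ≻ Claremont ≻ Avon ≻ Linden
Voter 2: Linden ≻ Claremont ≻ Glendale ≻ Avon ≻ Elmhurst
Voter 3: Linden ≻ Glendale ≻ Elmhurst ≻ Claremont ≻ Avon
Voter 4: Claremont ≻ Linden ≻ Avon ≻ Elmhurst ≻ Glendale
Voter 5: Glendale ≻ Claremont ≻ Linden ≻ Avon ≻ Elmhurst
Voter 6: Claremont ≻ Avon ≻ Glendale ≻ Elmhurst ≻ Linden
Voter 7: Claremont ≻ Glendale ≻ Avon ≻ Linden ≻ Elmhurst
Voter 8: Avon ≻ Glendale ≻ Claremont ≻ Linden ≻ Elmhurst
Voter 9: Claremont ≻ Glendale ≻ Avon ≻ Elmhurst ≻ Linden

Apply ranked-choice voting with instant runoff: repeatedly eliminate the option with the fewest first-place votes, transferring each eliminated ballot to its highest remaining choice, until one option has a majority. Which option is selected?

Round 1: Claremont 4, Linden 2, Glendale 2, Avon 1, Elmhurst 0. Elmhurst has the fewest and is eliminated.
Round 2: Claremont 4, Linden 2, Glendale 2, Avon 1. Avon has the fewest and is eliminated.
Round 3: Claremont 4, Glendale 3, Linden 2. Linden has the fewest and is eliminated.
Round 4: Claremont 5, Glendale 4. Claremont has a majority.

Claremont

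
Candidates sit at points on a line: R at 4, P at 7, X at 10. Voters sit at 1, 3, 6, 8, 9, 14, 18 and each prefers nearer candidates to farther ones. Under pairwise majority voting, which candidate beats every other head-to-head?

With single-peaked preferences on a line, the Condorcet winner is the candidate closest to the median voter.
The median voter (position 8) is closest to P at 7.
Check: P vs R — voters closer to P: 5 of 7.

P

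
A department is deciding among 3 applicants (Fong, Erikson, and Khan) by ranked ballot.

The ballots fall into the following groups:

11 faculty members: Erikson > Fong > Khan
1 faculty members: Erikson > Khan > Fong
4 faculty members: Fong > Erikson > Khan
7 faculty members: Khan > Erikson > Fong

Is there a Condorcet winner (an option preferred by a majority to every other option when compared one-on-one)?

Yes

Head-to-head results (23 voters total):
Fong vs Erikson: Erikson wins 19–4.
Fong vs Khan: Fong wins 15–8.
Erikson vs Khan: Erikson wins 16–7.
Erikson beats each rival — Fong (19–4), Khan (16–7) — so Erikson is the Condorcet winner.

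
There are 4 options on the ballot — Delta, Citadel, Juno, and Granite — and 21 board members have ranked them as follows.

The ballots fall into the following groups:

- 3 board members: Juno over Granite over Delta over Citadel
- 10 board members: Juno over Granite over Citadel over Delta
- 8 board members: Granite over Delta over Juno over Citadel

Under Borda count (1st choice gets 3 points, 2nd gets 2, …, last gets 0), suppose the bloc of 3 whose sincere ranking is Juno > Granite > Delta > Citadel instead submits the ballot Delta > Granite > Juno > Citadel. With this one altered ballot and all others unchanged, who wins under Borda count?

Granite

Borda totals with the altered ballot: Delta 25, Citadel 10, Juno 41, Granite 50.
The winner is unchanged: still Granite.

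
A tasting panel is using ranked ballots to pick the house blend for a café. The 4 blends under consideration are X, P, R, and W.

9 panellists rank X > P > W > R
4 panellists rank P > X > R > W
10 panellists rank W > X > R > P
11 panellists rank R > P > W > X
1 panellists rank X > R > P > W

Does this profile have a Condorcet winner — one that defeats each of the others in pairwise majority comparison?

Head-to-head results (35 voters total):
X vs P: X wins 20–15.
X vs R: X wins 24–11.
X vs W: W wins 21–14.
P vs R: R wins 22–13.
P vs W: P wins 25–10.
R vs W: W wins 19–16.
No candidate beats all others: X beats P beats W beats X, a majority cycle.

No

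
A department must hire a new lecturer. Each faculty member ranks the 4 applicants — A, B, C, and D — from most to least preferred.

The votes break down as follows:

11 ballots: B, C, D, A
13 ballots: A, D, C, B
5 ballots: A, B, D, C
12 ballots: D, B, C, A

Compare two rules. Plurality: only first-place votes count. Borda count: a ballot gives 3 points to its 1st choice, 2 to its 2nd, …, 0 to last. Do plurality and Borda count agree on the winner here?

No

Plurality first-place counts: A 18, B 11, C 0, D 12 → A.
Borda totals: A 54, B 67, C 47, D 78 → D.
The two rules disagree: plurality picks A, Borda picks D.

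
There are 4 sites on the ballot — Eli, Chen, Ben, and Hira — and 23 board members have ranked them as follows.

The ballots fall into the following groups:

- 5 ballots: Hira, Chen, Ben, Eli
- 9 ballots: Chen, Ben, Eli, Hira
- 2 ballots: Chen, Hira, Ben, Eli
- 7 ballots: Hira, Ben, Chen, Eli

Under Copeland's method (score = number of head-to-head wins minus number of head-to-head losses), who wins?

Pairwise results:
  Eli vs Chen: Chen wins 23–0.
  Eli vs Ben: Ben wins 23–0.
  Eli vs Hira: Hira wins 14–9.
  Chen vs Ben: Chen wins 16–7.
  Chen vs Hira: Hira wins 12–11.
  Ben vs Hira: Hira wins 14–9.
Copeland scores (wins − losses):
  Eli: 0 − 3 = -3
  Chen: 2 − 1 = 1
  Ben: 1 − 2 = -1
  Hira: 3 − 0 = 3
Hira has the best Copeland score.

Hira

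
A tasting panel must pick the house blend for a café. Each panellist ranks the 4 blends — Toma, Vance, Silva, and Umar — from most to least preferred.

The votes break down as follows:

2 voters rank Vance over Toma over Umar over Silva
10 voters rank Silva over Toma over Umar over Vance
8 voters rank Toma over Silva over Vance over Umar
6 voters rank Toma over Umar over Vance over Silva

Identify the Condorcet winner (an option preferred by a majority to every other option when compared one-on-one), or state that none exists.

Toma

Head-to-head results (26 voters total):
Toma vs Vance: Toma wins 24–2.
Toma vs Silva: Toma wins 16–10.
Toma vs Umar: Toma wins 26–0.
Vance vs Silva: Silva wins 18–8.
Vance vs Umar: Umar wins 16–10.
Silva vs Umar: Silva wins 18–8.
Toma beats each rival — Vance (24–2), Silva (16–10), Umar (26–0) — so Toma is the Condorcet winner.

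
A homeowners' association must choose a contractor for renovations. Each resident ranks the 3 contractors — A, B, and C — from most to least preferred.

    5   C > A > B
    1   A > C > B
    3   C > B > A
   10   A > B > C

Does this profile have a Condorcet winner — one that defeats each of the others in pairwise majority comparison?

Head-to-head results (19 voters total):
A vs B: A wins 16–3.
A vs C: A wins 11–8.
B vs C: B wins 10–9.
A beats each rival — B (16–3), C (11–8) — so A is the Condorcet winner.

Yes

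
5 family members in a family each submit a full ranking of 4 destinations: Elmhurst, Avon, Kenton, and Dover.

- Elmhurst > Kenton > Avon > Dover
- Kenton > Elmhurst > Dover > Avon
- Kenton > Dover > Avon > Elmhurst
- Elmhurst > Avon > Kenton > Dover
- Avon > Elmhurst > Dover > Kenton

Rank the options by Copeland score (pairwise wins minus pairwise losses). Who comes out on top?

Elmhurst

Pairwise results:
  Elmhurst vs Avon: Elmhurst wins 3–2.
  Elmhurst vs Kenton: Elmhurst wins 3–2.
  Elmhurst vs Dover: Elmhurst wins 4–1.
  Avon vs Kenton: Kenton wins 3–2.
  Avon vs Dover: Avon wins 3–2.
  Kenton vs Dover: Kenton wins 4–1.
Copeland scores (wins − losses):
  Elmhurst: 3 − 0 = 3
  Avon: 1 − 2 = -1
  Kenton: 2 − 1 = 1
  Dover: 0 − 3 = -3
Elmhurst has the best Copeland score.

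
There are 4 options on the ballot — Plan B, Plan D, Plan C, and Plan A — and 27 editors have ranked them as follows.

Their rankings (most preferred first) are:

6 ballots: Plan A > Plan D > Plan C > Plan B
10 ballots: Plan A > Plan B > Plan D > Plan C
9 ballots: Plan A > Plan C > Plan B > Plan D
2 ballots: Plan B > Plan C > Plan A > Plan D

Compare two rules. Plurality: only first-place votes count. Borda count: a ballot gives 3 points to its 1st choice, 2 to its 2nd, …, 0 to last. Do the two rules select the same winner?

Plurality first-place counts: Plan B 2, Plan D 0, Plan C 0, Plan A 25 → Plan A.
Borda totals: Plan B 35, Plan D 22, Plan C 28, Plan A 77 → Plan A.
The two rules agree on Plan A.

Yes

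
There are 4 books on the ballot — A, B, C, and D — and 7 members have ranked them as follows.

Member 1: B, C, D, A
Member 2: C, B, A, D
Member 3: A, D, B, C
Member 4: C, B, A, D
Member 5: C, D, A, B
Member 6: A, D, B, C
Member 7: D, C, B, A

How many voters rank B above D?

3

Ballots ranking B above D: 3.
Ballots ranking D above B: 4.
So 3 of 7 voters prefer B to D.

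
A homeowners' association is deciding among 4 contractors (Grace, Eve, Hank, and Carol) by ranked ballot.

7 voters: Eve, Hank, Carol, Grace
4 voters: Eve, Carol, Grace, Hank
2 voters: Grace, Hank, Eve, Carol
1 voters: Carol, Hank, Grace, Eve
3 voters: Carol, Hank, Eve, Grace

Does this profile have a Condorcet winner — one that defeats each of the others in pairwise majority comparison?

Yes

Head-to-head results (17 voters total):
Grace vs Eve: Eve wins 14–3.
Grace vs Hank: Hank wins 11–6.
Grace vs Carol: Carol wins 15–2.
Eve vs Hank: Eve wins 11–6.
Eve vs Carol: Eve wins 13–4.
Hank vs Carol: Hank wins 9–8.
Eve beats each rival — Grace (14–3), Hank (11–6), Carol (13–4) — so Eve is the Condorcet winner.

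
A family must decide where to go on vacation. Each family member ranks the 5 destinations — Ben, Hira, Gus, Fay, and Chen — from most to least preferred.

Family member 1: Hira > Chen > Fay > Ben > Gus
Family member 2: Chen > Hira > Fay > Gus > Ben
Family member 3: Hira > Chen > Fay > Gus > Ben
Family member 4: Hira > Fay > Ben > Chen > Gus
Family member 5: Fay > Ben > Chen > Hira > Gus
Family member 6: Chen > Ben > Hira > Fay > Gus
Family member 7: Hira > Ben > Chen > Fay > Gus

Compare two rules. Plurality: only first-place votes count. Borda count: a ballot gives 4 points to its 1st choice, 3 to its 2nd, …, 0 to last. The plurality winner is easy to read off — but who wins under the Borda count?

Hira

Plurality first-place counts: Ben 0, Hira 4, Gus 0, Fay 1, Chen 2 → Hira.
Borda totals: Ben 12, Hira 22, Gus 2, Fay 15, Chen 19 → Hira.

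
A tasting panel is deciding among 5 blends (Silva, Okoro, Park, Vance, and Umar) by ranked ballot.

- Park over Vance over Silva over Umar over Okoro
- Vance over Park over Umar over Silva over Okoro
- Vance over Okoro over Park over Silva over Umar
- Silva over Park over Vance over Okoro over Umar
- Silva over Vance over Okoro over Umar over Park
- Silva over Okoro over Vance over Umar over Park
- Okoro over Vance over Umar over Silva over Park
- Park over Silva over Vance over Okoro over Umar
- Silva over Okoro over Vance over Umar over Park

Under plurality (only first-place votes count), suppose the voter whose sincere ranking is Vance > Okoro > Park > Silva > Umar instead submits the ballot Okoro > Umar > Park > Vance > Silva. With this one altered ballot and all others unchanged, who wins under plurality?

Silva

First-place totals with the altered ballot: Silva 4, Okoro 2, Park 2, Vance 1, Umar 0.
The winner is unchanged: still Silva.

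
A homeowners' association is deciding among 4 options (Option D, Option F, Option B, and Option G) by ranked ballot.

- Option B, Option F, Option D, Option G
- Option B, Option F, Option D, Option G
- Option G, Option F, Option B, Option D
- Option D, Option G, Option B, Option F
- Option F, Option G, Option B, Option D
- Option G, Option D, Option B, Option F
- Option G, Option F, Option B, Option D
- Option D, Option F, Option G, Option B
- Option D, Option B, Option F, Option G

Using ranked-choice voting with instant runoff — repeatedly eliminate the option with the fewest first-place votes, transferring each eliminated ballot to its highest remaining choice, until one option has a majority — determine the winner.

Option D

Round 1: Option D 3, Option G 3, Option B 2, Option F 1. Option F has the fewest and is eliminated.
Round 2: Option G 4, Option D 3, Option B 2. Option B has the fewest and is eliminated.
Round 3: Option D 5, Option G 4. Option D has a majority.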